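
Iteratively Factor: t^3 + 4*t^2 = (t)*(t^2 + 4*t) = t^2*(t + 4)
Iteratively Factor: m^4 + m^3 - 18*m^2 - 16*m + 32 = (m - 4)*(m^3 + 5*m^2 + 2*m - 8) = (m - 4)*(m + 4)*(m^2 + m - 2) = (m - 4)*(m + 2)*(m + 4)*(m - 1)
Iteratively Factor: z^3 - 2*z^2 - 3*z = (z - 3)*(z^2 + z) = z*(z - 3)*(z + 1)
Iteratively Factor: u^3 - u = (u)*(u^2 - 1) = u*(u + 1)*(u - 1)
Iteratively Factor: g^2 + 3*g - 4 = (g - 1)*(g + 4)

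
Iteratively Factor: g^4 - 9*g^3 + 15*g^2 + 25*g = (g)*(g^3 - 9*g^2 + 15*g + 25) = g*(g - 5)*(g^2 - 4*g - 5) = g*(g - 5)*(g + 1)*(g - 5)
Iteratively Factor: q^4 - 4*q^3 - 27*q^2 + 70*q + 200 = (q - 5)*(q^3 + q^2 - 22*q - 40) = (q - 5)*(q + 2)*(q^2 - q - 20) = (q - 5)*(q + 2)*(q + 4)*(q - 5)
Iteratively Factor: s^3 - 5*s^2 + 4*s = (s - 4)*(s^2 - s) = s*(s - 4)*(s - 1)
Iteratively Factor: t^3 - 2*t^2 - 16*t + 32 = (t - 4)*(t^2 + 2*t - 8) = (t - 4)*(t + 4)*(t - 2)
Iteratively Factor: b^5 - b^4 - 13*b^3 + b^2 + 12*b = (b - 1)*(b^4 - 13*b^2 - 12*b) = (b - 1)*(b + 3)*(b^3 - 3*b^2 - 4*b) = (b - 4)*(b - 1)*(b + 3)*(b^2 + b) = b*(b - 4)*(b - 1)*(b + 3)*(b + 1)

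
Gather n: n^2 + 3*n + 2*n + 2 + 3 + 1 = n^2 + 5*n + 6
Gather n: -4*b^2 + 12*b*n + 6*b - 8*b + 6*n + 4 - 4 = -4*b^2 - 2*b + n*(12*b + 6)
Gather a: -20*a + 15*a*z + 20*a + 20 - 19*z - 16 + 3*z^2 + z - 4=15*a*z + 3*z^2 - 18*z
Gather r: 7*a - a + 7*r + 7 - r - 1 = 6*a + 6*r + 6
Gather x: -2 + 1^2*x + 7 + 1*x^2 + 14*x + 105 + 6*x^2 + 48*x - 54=7*x^2 + 63*x + 56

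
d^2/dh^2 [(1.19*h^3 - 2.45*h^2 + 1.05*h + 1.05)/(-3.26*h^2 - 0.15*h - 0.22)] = (1.4210854715202e-14*h^5 - 2.8421709430404e-14*h^4 - 23.060674*h^3 - 77.73234*h^2 + 1.092084*h + 1.76533)/(34.645976*h^6 + 4.78242*h^5 + 7.234266*h^4 + 0.648855*h^3 + 0.488202*h^2 + 0.02178*h + 0.010648)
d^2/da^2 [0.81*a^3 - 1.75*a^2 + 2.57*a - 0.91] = 4.86*a - 3.5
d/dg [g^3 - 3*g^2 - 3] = 3*g*(g - 2)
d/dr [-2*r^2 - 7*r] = -4*r - 7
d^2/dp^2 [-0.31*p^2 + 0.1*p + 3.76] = -0.620000000000000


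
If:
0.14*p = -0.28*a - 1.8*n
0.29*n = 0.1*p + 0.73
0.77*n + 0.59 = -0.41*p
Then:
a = -6.01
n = 1.23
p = -3.74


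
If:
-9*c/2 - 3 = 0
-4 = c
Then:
No Solution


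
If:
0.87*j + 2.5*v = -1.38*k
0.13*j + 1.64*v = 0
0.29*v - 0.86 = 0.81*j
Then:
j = -1.03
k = 0.50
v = 0.08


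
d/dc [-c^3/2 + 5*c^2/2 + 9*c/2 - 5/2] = -3*c^2/2 + 5*c + 9/2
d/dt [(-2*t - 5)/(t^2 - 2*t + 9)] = 2*(t^2 + 5*t - 14)/(t^4 - 4*t^3 + 22*t^2 - 36*t + 81)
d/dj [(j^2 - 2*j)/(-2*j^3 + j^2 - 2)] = 2*(j^2*(j - 2)*(3*j - 1) + (1 - j)*(2*j^3 - j^2 + 2))/(2*j^3 - j^2 + 2)^2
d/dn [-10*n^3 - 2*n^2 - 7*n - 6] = -30*n^2 - 4*n - 7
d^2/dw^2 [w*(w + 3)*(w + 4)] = 6*w + 14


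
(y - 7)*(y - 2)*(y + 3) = y^3 - 6*y^2 - 13*y + 42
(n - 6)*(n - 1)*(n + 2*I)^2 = n^4 - 7*n^3 + 4*I*n^3 + 2*n^2 - 28*I*n^2 + 28*n + 24*I*n - 24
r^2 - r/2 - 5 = (r - 5/2)*(r + 2)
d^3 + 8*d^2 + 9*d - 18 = (d - 1)*(d + 3)*(d + 6)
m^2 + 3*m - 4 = (m - 1)*(m + 4)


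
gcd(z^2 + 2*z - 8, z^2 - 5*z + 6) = z - 2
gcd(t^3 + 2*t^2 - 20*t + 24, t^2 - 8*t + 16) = 1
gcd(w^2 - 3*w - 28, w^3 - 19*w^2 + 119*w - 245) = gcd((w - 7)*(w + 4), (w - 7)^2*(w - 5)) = w - 7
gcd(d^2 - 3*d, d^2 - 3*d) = d^2 - 3*d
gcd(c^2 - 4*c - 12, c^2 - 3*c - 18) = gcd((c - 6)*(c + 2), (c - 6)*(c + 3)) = c - 6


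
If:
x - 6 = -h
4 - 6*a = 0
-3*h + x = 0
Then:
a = 2/3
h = 3/2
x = 9/2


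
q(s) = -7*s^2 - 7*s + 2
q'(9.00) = -133.00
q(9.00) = -628.00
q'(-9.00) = 119.00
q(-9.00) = -502.00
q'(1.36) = -26.04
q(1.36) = -20.47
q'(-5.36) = 68.04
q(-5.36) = -161.59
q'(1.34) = -25.76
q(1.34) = -19.95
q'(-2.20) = 23.80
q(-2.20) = -16.48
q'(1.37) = -26.18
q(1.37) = -20.73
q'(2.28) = -38.92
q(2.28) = -50.35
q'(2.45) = -41.30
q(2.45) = -57.17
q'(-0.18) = -4.48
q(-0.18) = 3.03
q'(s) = -14*s - 7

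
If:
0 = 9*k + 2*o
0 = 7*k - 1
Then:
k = 1/7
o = -9/14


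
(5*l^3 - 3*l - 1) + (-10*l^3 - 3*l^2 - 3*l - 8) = -5*l^3 - 3*l^2 - 6*l - 9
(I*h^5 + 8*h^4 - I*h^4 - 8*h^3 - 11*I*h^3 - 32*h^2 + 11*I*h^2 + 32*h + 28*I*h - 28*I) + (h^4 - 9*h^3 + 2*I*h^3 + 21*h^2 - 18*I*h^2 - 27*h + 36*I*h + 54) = I*h^5 + 9*h^4 - I*h^4 - 17*h^3 - 9*I*h^3 - 11*h^2 - 7*I*h^2 + 5*h + 64*I*h + 54 - 28*I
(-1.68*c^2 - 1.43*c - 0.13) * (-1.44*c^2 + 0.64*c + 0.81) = 2.4192*c^4 + 0.984*c^3 - 2.0888*c^2 - 1.2415*c - 0.1053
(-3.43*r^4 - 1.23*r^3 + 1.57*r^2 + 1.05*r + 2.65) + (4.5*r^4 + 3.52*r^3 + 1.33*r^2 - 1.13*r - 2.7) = 1.07*r^4 + 2.29*r^3 + 2.9*r^2 - 0.0799999999999998*r - 0.0500000000000003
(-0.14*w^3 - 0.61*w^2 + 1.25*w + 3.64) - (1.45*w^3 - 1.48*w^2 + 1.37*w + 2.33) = -1.59*w^3 + 0.87*w^2 - 0.12*w + 1.31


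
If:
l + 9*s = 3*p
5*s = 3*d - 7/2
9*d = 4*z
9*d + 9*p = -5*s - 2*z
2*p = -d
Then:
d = 7/24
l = 343/80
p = -7/48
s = -21/40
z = 21/32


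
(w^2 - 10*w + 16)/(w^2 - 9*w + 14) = (w - 8)/(w - 7)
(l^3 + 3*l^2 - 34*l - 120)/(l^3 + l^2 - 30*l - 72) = (l + 5)/(l + 3)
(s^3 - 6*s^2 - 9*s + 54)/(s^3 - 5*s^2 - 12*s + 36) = (s - 3)/(s - 2)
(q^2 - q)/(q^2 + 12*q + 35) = q*(q - 1)/(q^2 + 12*q + 35)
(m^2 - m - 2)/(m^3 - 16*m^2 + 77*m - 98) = (m + 1)/(m^2 - 14*m + 49)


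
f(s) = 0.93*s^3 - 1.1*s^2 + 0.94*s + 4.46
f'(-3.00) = 32.65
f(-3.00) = -33.37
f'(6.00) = 88.18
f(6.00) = 171.38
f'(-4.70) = 72.91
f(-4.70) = -120.81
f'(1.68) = 5.12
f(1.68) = 7.34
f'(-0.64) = 3.49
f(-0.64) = 3.16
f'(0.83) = 1.04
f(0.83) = 5.01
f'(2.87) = 17.61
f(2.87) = 20.08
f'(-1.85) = 14.56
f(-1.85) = -6.93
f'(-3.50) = 42.82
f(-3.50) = -52.18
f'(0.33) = 0.52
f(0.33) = 4.68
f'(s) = 2.79*s^2 - 2.2*s + 0.94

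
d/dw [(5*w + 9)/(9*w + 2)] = -71/(9*w + 2)^2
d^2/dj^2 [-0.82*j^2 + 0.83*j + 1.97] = -1.64000000000000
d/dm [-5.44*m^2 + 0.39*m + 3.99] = 0.39 - 10.88*m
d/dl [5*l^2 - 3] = 10*l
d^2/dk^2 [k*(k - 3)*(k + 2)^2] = 12*k^2 + 6*k - 16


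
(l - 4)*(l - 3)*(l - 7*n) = l^3 - 7*l^2*n - 7*l^2 + 49*l*n + 12*l - 84*n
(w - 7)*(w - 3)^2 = w^3 - 13*w^2 + 51*w - 63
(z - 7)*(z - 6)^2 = z^3 - 19*z^2 + 120*z - 252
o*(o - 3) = o^2 - 3*o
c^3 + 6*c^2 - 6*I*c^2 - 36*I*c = c*(c + 6)*(c - 6*I)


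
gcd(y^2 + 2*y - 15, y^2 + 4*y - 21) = y - 3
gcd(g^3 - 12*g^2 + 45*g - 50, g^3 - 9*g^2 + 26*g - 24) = g - 2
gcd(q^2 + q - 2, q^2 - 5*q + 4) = q - 1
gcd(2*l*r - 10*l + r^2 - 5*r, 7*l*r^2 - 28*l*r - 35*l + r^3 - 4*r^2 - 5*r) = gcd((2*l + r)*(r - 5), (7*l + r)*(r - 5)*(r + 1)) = r - 5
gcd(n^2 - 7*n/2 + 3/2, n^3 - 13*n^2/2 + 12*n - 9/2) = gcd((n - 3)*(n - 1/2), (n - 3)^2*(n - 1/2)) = n^2 - 7*n/2 + 3/2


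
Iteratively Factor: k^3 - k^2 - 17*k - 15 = (k + 1)*(k^2 - 2*k - 15) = (k - 5)*(k + 1)*(k + 3)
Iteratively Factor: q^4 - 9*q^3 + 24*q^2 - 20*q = (q - 5)*(q^3 - 4*q^2 + 4*q) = (q - 5)*(q - 2)*(q^2 - 2*q) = (q - 5)*(q - 2)^2*(q)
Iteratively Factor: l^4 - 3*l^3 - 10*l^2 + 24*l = (l - 2)*(l^3 - l^2 - 12*l) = (l - 4)*(l - 2)*(l^2 + 3*l) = (l - 4)*(l - 2)*(l + 3)*(l)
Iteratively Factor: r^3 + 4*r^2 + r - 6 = (r + 3)*(r^2 + r - 2) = (r + 2)*(r + 3)*(r - 1)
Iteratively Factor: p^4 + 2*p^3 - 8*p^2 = (p)*(p^3 + 2*p^2 - 8*p) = p*(p + 4)*(p^2 - 2*p) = p^2*(p + 4)*(p - 2)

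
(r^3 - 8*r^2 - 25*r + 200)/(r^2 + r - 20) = (r^2 - 13*r + 40)/(r - 4)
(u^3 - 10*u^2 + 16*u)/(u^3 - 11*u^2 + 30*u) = (u^2 - 10*u + 16)/(u^2 - 11*u + 30)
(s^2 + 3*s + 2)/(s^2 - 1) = (s + 2)/(s - 1)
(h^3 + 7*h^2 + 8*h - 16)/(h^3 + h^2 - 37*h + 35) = (h^2 + 8*h + 16)/(h^2 + 2*h - 35)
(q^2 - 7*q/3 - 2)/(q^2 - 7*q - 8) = (-q^2 + 7*q/3 + 2)/(-q^2 + 7*q + 8)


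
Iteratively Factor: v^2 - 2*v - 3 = (v + 1)*(v - 3)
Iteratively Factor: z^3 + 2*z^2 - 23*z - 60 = (z - 5)*(z^2 + 7*z + 12) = (z - 5)*(z + 4)*(z + 3)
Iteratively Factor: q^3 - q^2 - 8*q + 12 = (q - 2)*(q^2 + q - 6) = (q - 2)*(q + 3)*(q - 2)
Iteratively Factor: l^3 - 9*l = (l)*(l^2 - 9) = l*(l + 3)*(l - 3)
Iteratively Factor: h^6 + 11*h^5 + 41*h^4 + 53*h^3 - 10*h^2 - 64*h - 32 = (h + 1)*(h^5 + 10*h^4 + 31*h^3 + 22*h^2 - 32*h - 32) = (h + 1)*(h + 4)*(h^4 + 6*h^3 + 7*h^2 - 6*h - 8) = (h + 1)^2*(h + 4)*(h^3 + 5*h^2 + 2*h - 8) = (h + 1)^2*(h + 4)^2*(h^2 + h - 2) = (h + 1)^2*(h + 2)*(h + 4)^2*(h - 1)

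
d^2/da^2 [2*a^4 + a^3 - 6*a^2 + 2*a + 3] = 24*a^2 + 6*a - 12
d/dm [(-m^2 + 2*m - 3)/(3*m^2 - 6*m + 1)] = 16*(m - 1)/(9*m^4 - 36*m^3 + 42*m^2 - 12*m + 1)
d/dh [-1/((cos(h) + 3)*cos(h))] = -(2*cos(h) + 3)*sin(h)/((cos(h) + 3)^2*cos(h)^2)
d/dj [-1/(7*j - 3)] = 7/(7*j - 3)^2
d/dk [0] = 0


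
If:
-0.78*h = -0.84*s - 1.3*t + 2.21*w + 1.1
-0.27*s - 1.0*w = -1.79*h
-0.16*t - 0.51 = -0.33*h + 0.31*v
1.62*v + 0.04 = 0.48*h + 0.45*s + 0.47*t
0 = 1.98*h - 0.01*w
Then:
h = -0.01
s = 3.74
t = -3.30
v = 0.05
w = -1.02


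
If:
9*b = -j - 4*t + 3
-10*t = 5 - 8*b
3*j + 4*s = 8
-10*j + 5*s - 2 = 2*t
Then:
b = 1195/3323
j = 2036/3323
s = 5119/3323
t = -1411/6646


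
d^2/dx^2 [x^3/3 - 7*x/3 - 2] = 2*x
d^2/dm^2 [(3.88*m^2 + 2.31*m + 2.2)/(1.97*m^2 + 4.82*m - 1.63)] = (-55.754546*m^3 + 125.982288*m^2 + 169.845126*m + 173.266436)/(7.645373*m^6 + 56.117814*m^5 + 118.325883*m^4 + 19.115156*m^3 - 97.904157*m^2 + 38.418774*m - 4.330747)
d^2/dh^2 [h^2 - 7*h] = 2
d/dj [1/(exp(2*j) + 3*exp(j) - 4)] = (-2*exp(j) - 3)*exp(j)/(exp(2*j) + 3*exp(j) - 4)^2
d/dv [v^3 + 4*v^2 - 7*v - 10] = 3*v^2 + 8*v - 7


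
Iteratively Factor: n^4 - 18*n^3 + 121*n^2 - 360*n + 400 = (n - 5)*(n^3 - 13*n^2 + 56*n - 80) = (n - 5)*(n - 4)*(n^2 - 9*n + 20) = (n - 5)*(n - 4)^2*(n - 5)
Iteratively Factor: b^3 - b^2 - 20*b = (b)*(b^2 - b - 20) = b*(b - 5)*(b + 4)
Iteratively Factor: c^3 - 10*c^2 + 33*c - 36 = (c - 3)*(c^2 - 7*c + 12) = (c - 3)^2*(c - 4)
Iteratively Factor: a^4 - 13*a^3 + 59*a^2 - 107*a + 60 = (a - 4)*(a^3 - 9*a^2 + 23*a - 15) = (a - 5)*(a - 4)*(a^2 - 4*a + 3) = (a - 5)*(a - 4)*(a - 3)*(a - 1)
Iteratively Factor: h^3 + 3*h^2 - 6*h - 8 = (h + 1)*(h^2 + 2*h - 8) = (h + 1)*(h + 4)*(h - 2)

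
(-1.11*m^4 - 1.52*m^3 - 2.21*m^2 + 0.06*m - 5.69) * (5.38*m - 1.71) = -5.9718*m^5 - 6.2795*m^4 - 9.2906*m^3 + 4.1019*m^2 - 30.7148*m + 9.7299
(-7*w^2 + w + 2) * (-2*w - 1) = 14*w^3 + 5*w^2 - 5*w - 2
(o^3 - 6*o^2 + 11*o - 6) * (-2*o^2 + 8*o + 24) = -2*o^5 + 20*o^4 - 46*o^3 - 44*o^2 + 216*o - 144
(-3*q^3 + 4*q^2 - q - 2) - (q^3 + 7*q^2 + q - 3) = -4*q^3 - 3*q^2 - 2*q + 1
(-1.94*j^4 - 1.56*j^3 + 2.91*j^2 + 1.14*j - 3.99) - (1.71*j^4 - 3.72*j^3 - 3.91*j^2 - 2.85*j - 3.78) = -3.65*j^4 + 2.16*j^3 + 6.82*j^2 + 3.99*j - 0.21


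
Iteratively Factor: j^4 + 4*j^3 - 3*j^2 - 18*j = (j + 3)*(j^3 + j^2 - 6*j) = (j + 3)^2*(j^2 - 2*j) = j*(j + 3)^2*(j - 2)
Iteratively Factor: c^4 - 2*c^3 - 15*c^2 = (c + 3)*(c^3 - 5*c^2) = c*(c + 3)*(c^2 - 5*c) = c^2*(c + 3)*(c - 5)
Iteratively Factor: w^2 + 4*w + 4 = (w + 2)*(w + 2)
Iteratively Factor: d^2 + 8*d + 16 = (d + 4)*(d + 4)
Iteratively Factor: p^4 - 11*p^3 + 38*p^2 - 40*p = (p)*(p^3 - 11*p^2 + 38*p - 40) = p*(p - 4)*(p^2 - 7*p + 10) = p*(p - 4)*(p - 2)*(p - 5)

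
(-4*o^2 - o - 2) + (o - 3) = -4*o^2 - 5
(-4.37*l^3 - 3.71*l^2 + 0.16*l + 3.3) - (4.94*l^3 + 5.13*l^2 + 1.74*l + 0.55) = -9.31*l^3 - 8.84*l^2 - 1.58*l + 2.75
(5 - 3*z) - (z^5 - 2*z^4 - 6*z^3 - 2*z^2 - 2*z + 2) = -z^5 + 2*z^4 + 6*z^3 + 2*z^2 - z + 3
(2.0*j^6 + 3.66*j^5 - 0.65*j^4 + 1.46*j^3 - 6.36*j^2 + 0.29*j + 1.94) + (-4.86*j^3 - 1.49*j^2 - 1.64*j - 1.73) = 2.0*j^6 + 3.66*j^5 - 0.65*j^4 - 3.4*j^3 - 7.85*j^2 - 1.35*j + 0.21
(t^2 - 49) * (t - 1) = t^3 - t^2 - 49*t + 49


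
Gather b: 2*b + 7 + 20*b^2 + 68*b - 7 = 20*b^2 + 70*b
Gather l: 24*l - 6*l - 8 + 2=18*l - 6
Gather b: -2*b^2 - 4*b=-2*b^2 - 4*b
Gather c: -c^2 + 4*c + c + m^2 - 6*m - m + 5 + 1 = -c^2 + 5*c + m^2 - 7*m + 6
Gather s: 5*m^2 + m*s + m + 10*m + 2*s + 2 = 5*m^2 + 11*m + s*(m + 2) + 2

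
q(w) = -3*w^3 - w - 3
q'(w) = -9*w^2 - 1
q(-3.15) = 93.92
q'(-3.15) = -90.30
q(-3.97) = 188.68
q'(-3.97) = -142.85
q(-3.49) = 128.02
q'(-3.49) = -110.62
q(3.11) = -96.35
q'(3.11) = -88.05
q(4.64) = -307.33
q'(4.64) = -194.77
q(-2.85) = 69.30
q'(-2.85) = -74.10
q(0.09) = -3.09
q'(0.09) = -1.07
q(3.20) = -104.50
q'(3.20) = -93.16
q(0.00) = -3.00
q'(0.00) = -1.00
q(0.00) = -3.00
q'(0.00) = -1.00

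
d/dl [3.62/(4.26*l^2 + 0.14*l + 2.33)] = (-30.8424*l - 0.5068)/(4.26*l^2 + 0.14*l + 2.33)^2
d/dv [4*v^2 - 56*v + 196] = 8*v - 56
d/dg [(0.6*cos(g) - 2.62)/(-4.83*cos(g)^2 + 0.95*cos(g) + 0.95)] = (-2.898*cos(g)^2 + 25.3092*cos(g) - 3.059)*sin(g)/(23.3289*cos(g)^4 - 9.177*cos(g)^3 - 8.2745*cos(g)^2 + 1.805*cos(g) + 0.9025)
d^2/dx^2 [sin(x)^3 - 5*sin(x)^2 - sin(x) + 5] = sin(x)/4 + 9*sin(3*x)/4 - 10*cos(2*x)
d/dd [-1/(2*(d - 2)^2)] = (d - 2)^(-3)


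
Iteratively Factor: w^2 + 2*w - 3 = (w + 3)*(w - 1)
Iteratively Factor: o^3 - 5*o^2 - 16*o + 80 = (o - 5)*(o^2 - 16) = (o - 5)*(o + 4)*(o - 4)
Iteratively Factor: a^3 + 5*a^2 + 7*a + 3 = (a + 3)*(a^2 + 2*a + 1) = (a + 1)*(a + 3)*(a + 1)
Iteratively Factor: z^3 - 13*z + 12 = (z + 4)*(z^2 - 4*z + 3) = (z - 1)*(z + 4)*(z - 3)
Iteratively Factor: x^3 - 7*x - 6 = (x - 3)*(x^2 + 3*x + 2) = (x - 3)*(x + 1)*(x + 2)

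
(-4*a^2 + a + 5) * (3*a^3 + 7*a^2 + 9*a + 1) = -12*a^5 - 25*a^4 - 14*a^3 + 40*a^2 + 46*a + 5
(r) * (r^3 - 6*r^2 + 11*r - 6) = r^4 - 6*r^3 + 11*r^2 - 6*r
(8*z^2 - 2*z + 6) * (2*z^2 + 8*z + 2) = 16*z^4 + 60*z^3 + 12*z^2 + 44*z + 12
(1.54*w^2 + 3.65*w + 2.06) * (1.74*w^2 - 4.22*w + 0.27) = 2.6796*w^4 - 0.1478*w^3 - 11.4028*w^2 - 7.7077*w + 0.5562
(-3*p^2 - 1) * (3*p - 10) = -9*p^3 + 30*p^2 - 3*p + 10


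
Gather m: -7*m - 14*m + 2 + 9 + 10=21 - 21*m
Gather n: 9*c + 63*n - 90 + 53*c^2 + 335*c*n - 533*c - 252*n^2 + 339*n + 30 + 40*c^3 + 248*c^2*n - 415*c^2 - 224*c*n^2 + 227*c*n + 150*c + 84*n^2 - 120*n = 40*c^3 - 362*c^2 - 374*c + n^2*(-224*c - 168) + n*(248*c^2 + 562*c + 282) - 60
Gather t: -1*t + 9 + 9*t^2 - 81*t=9*t^2 - 82*t + 9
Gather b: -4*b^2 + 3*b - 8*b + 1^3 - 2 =-4*b^2 - 5*b - 1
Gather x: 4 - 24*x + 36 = 40 - 24*x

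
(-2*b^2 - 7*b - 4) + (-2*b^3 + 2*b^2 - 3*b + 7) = -2*b^3 - 10*b + 3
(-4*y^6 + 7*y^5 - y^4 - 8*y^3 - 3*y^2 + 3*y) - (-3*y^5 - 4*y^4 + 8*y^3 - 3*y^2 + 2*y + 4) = -4*y^6 + 10*y^5 + 3*y^4 - 16*y^3 + y - 4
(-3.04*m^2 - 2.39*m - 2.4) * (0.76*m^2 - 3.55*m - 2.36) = -2.3104*m^4 + 8.9756*m^3 + 13.8349*m^2 + 14.1604*m + 5.664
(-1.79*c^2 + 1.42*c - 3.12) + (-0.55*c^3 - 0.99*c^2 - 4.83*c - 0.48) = -0.55*c^3 - 2.78*c^2 - 3.41*c - 3.6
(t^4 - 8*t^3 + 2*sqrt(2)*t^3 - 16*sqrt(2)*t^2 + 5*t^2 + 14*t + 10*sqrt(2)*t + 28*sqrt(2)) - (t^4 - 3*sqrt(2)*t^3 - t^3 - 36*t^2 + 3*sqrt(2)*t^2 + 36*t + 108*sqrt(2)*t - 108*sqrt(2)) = -7*t^3 + 5*sqrt(2)*t^3 - 19*sqrt(2)*t^2 + 41*t^2 - 98*sqrt(2)*t - 22*t + 136*sqrt(2)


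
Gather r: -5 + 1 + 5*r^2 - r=5*r^2 - r - 4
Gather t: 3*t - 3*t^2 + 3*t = -3*t^2 + 6*t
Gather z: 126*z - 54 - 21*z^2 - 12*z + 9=-21*z^2 + 114*z - 45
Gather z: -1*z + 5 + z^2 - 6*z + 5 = z^2 - 7*z + 10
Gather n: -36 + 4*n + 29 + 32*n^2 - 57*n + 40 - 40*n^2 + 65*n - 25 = -8*n^2 + 12*n + 8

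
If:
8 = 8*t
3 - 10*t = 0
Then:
No Solution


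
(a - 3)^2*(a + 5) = a^3 - a^2 - 21*a + 45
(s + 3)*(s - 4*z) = s^2 - 4*s*z + 3*s - 12*z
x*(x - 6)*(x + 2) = x^3 - 4*x^2 - 12*x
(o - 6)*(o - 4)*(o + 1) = o^3 - 9*o^2 + 14*o + 24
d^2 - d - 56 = (d - 8)*(d + 7)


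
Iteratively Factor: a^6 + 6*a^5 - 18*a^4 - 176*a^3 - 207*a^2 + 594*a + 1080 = (a + 3)*(a^5 + 3*a^4 - 27*a^3 - 95*a^2 + 78*a + 360) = (a - 2)*(a + 3)*(a^4 + 5*a^3 - 17*a^2 - 129*a - 180) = (a - 2)*(a + 3)^2*(a^3 + 2*a^2 - 23*a - 60) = (a - 5)*(a - 2)*(a + 3)^2*(a^2 + 7*a + 12) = (a - 5)*(a - 2)*(a + 3)^2*(a + 4)*(a + 3)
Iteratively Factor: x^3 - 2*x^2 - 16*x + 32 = (x - 2)*(x^2 - 16) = (x - 2)*(x + 4)*(x - 4)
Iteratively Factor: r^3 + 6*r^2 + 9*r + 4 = (r + 1)*(r^2 + 5*r + 4) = (r + 1)^2*(r + 4)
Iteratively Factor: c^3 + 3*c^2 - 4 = (c - 1)*(c^2 + 4*c + 4) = (c - 1)*(c + 2)*(c + 2)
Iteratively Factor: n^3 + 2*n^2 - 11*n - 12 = (n + 4)*(n^2 - 2*n - 3) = (n + 1)*(n + 4)*(n - 3)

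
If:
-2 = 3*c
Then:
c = -2/3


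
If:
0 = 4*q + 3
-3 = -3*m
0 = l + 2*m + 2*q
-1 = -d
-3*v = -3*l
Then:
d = 1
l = -1/2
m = 1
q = -3/4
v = -1/2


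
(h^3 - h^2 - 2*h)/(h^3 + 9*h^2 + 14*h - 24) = h*(h^2 - h - 2)/(h^3 + 9*h^2 + 14*h - 24)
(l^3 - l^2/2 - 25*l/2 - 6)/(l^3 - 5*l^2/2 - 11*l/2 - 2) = (l + 3)/(l + 1)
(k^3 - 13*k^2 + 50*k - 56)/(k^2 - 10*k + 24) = (k^2 - 9*k + 14)/(k - 6)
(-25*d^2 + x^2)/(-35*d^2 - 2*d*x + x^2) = (-5*d + x)/(-7*d + x)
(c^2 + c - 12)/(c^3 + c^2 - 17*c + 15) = (c + 4)/(c^2 + 4*c - 5)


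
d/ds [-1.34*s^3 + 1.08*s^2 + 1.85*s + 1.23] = -4.02*s^2 + 2.16*s + 1.85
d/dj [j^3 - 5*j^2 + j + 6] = 3*j^2 - 10*j + 1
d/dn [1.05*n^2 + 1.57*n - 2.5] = 2.1*n + 1.57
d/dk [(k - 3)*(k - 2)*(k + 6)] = 3*k^2 + 2*k - 24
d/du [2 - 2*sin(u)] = -2*cos(u)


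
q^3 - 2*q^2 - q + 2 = (q - 2)*(q - 1)*(q + 1)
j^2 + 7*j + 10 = (j + 2)*(j + 5)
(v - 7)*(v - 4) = v^2 - 11*v + 28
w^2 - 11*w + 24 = (w - 8)*(w - 3)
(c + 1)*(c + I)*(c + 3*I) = c^3 + c^2 + 4*I*c^2 - 3*c + 4*I*c - 3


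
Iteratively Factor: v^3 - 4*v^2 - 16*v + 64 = (v - 4)*(v^2 - 16) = (v - 4)*(v + 4)*(v - 4)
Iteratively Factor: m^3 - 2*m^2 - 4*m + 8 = (m - 2)*(m^2 - 4) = (m - 2)*(m + 2)*(m - 2)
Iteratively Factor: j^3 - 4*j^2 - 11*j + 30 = (j - 2)*(j^2 - 2*j - 15) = (j - 2)*(j + 3)*(j - 5)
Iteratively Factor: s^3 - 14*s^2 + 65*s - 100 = (s - 5)*(s^2 - 9*s + 20) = (s - 5)^2*(s - 4)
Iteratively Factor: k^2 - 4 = (k + 2)*(k - 2)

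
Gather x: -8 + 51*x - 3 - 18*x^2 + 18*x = -18*x^2 + 69*x - 11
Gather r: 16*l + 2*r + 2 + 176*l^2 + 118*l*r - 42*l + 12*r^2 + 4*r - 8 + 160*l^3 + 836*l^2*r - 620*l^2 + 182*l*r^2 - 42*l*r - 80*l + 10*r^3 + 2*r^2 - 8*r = 160*l^3 - 444*l^2 - 106*l + 10*r^3 + r^2*(182*l + 14) + r*(836*l^2 + 76*l - 2) - 6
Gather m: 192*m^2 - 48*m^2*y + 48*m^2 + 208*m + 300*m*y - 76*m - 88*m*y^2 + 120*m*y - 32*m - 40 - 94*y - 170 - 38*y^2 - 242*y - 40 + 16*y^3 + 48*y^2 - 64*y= m^2*(240 - 48*y) + m*(-88*y^2 + 420*y + 100) + 16*y^3 + 10*y^2 - 400*y - 250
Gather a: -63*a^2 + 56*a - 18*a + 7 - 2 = -63*a^2 + 38*a + 5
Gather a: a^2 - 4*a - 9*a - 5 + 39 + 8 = a^2 - 13*a + 42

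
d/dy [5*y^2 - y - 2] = 10*y - 1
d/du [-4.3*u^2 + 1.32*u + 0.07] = 1.32 - 8.6*u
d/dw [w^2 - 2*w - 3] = 2*w - 2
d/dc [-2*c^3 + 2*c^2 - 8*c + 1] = -6*c^2 + 4*c - 8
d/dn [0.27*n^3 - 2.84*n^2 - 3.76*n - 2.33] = 0.81*n^2 - 5.68*n - 3.76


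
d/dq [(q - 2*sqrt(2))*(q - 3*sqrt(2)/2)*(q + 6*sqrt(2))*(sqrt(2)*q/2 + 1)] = q*(4*sqrt(2)*q^2 + 21*q - 62*sqrt(2))/2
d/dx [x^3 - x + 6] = 3*x^2 - 1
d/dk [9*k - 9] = 9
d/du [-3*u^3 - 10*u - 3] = -9*u^2 - 10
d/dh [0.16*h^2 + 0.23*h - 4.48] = 0.32*h + 0.23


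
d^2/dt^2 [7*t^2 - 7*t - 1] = 14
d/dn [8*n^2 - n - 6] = 16*n - 1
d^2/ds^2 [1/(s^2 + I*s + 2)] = 2*(-s^2 - I*s + (2*s + I)^2 - 2)/(s^2 + I*s + 2)^3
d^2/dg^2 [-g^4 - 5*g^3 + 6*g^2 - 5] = -12*g^2 - 30*g + 12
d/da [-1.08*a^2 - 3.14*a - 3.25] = -2.16*a - 3.14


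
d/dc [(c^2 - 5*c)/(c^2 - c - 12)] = 4*(c^2 - 6*c + 15)/(c^4 - 2*c^3 - 23*c^2 + 24*c + 144)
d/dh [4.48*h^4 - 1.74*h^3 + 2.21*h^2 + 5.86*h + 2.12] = 17.92*h^3 - 5.22*h^2 + 4.42*h + 5.86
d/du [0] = 0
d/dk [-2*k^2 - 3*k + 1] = -4*k - 3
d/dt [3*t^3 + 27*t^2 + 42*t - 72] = 9*t^2 + 54*t + 42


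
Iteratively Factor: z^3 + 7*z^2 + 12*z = (z)*(z^2 + 7*z + 12) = z*(z + 3)*(z + 4)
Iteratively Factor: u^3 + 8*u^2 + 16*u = (u + 4)*(u^2 + 4*u) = u*(u + 4)*(u + 4)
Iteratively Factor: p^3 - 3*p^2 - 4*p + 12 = (p - 2)*(p^2 - p - 6) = (p - 3)*(p - 2)*(p + 2)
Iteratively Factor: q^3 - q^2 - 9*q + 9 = (q + 3)*(q^2 - 4*q + 3) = (q - 1)*(q + 3)*(q - 3)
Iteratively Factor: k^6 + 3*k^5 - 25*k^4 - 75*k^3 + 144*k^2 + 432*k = (k - 4)*(k^5 + 7*k^4 + 3*k^3 - 63*k^2 - 108*k) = (k - 4)*(k + 3)*(k^4 + 4*k^3 - 9*k^2 - 36*k) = (k - 4)*(k + 3)^2*(k^3 + k^2 - 12*k) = (k - 4)*(k + 3)^2*(k + 4)*(k^2 - 3*k) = k*(k - 4)*(k + 3)^2*(k + 4)*(k - 3)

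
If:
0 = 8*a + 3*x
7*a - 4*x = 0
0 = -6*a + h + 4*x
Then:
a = 0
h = 0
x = 0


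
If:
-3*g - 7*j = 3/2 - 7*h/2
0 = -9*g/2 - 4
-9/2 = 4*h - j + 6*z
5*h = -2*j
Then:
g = -8/9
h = -1/18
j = 5/36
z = -149/216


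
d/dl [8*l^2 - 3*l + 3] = 16*l - 3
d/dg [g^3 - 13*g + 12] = 3*g^2 - 13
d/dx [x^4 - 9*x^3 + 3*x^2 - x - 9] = 4*x^3 - 27*x^2 + 6*x - 1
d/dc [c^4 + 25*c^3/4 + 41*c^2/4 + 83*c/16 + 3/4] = 4*c^3 + 75*c^2/4 + 41*c/2 + 83/16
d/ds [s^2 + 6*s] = 2*s + 6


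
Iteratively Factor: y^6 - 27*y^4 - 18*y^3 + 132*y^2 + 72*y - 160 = (y - 2)*(y^5 + 2*y^4 - 23*y^3 - 64*y^2 + 4*y + 80) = (y - 2)*(y + 2)*(y^4 - 23*y^2 - 18*y + 40) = (y - 5)*(y - 2)*(y + 2)*(y^3 + 5*y^2 + 2*y - 8) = (y - 5)*(y - 2)*(y - 1)*(y + 2)*(y^2 + 6*y + 8) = (y - 5)*(y - 2)*(y - 1)*(y + 2)^2*(y + 4)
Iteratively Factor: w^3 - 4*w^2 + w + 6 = (w + 1)*(w^2 - 5*w + 6) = (w - 2)*(w + 1)*(w - 3)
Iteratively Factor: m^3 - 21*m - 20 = (m + 4)*(m^2 - 4*m - 5) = (m + 1)*(m + 4)*(m - 5)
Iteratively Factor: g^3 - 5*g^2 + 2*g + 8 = (g + 1)*(g^2 - 6*g + 8) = (g - 2)*(g + 1)*(g - 4)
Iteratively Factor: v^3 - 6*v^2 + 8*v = (v - 4)*(v^2 - 2*v) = v*(v - 4)*(v - 2)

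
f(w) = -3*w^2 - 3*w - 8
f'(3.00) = -21.00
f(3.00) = -44.00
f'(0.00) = -3.00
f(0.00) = -8.00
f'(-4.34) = 23.04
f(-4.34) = -51.49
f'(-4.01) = 21.06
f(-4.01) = -44.21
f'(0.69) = -7.14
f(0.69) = -11.50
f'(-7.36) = 41.16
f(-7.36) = -148.43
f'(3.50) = -24.00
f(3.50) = -55.25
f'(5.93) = -38.58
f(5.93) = -131.28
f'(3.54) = -24.24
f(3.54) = -56.21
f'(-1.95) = 8.70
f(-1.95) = -13.56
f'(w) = -6*w - 3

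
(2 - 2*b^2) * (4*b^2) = -8*b^4 + 8*b^2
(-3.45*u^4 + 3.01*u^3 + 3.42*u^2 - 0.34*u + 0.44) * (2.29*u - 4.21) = -7.9005*u^5 + 21.4174*u^4 - 4.8403*u^3 - 15.1768*u^2 + 2.439*u - 1.8524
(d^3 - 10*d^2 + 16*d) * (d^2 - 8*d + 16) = d^5 - 18*d^4 + 112*d^3 - 288*d^2 + 256*d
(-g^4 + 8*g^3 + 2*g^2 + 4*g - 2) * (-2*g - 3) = 2*g^5 - 13*g^4 - 28*g^3 - 14*g^2 - 8*g + 6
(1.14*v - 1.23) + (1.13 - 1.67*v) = -0.53*v - 0.1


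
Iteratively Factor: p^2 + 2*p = (p + 2)*(p)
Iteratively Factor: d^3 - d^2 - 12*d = (d)*(d^2 - d - 12) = d*(d + 3)*(d - 4)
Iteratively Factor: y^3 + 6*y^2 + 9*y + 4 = (y + 4)*(y^2 + 2*y + 1) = (y + 1)*(y + 4)*(y + 1)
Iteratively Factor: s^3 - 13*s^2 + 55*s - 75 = (s - 5)*(s^2 - 8*s + 15) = (s - 5)^2*(s - 3)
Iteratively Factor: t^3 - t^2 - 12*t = (t - 4)*(t^2 + 3*t) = t*(t - 4)*(t + 3)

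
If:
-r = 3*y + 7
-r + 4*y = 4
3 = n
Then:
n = 3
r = -40/7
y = -3/7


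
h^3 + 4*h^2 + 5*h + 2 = (h + 1)^2*(h + 2)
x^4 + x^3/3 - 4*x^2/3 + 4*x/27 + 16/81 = (x - 2/3)^2*(x + 1/3)*(x + 4/3)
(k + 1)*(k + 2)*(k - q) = k^3 - k^2*q + 3*k^2 - 3*k*q + 2*k - 2*q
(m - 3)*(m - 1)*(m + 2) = m^3 - 2*m^2 - 5*m + 6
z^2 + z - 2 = (z - 1)*(z + 2)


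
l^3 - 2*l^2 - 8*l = l*(l - 4)*(l + 2)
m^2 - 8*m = m*(m - 8)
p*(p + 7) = p^2 + 7*p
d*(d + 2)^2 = d^3 + 4*d^2 + 4*d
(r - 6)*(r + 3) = r^2 - 3*r - 18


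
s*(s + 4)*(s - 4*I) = s^3 + 4*s^2 - 4*I*s^2 - 16*I*s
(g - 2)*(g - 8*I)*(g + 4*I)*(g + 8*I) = g^4 - 2*g^3 + 4*I*g^3 + 64*g^2 - 8*I*g^2 - 128*g + 256*I*g - 512*I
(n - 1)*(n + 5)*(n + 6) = n^3 + 10*n^2 + 19*n - 30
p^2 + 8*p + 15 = (p + 3)*(p + 5)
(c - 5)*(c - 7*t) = c^2 - 7*c*t - 5*c + 35*t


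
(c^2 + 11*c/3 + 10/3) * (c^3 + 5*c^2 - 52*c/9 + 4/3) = c^5 + 26*c^4/3 + 143*c^3/9 - 86*c^2/27 - 388*c/27 + 40/9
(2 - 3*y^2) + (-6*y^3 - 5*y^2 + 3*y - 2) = -6*y^3 - 8*y^2 + 3*y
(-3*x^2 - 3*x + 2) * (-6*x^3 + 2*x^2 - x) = 18*x^5 + 12*x^4 - 15*x^3 + 7*x^2 - 2*x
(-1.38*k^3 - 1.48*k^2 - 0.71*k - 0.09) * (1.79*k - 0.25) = -2.4702*k^4 - 2.3042*k^3 - 0.9009*k^2 + 0.0164*k + 0.0225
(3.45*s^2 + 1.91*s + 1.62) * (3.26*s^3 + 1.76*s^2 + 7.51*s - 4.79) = 11.247*s^5 + 12.2986*s^4 + 34.5523*s^3 + 0.669799999999999*s^2 + 3.0173*s - 7.7598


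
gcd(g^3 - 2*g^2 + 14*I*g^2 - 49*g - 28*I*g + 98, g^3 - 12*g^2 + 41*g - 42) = g - 2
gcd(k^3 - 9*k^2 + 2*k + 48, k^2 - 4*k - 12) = k + 2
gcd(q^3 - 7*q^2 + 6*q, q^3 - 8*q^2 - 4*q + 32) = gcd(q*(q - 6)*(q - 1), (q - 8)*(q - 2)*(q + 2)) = 1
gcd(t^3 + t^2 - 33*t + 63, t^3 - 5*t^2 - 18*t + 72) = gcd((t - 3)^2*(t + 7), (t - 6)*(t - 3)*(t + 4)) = t - 3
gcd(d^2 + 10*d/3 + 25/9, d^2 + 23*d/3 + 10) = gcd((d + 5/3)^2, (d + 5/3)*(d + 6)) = d + 5/3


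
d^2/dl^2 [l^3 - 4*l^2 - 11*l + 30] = 6*l - 8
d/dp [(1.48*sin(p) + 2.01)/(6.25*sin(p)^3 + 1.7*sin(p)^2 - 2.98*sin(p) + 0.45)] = (-18.5*sin(p)^3 - 40.2035*sin(p)^2 - 6.834*sin(p) + 6.6558)*cos(p)/(39.0625*sin(p)^6 + 21.25*sin(p)^5 - 34.36*sin(p)^4 - 4.507*sin(p)^3 + 10.4104*sin(p)^2 - 2.682*sin(p) + 0.2025)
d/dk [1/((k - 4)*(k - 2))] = 2*(3 - k)/(k^4 - 12*k^3 + 52*k^2 - 96*k + 64)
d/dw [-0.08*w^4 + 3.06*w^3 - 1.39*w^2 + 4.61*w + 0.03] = -0.32*w^3 + 9.18*w^2 - 2.78*w + 4.61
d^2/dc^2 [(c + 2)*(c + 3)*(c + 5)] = 6*c + 20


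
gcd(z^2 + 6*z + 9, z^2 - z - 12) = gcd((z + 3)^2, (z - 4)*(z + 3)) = z + 3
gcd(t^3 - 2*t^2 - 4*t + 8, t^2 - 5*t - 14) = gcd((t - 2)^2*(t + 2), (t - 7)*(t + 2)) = t + 2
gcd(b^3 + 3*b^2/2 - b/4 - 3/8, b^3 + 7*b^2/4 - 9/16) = b^2 + b - 3/4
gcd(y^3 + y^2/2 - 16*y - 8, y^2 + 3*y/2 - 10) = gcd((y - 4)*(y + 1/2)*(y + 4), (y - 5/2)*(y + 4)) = y + 4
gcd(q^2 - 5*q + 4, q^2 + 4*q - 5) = q - 1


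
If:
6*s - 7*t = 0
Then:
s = 7*t/6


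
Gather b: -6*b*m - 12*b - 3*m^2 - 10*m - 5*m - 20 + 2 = b*(-6*m - 12) - 3*m^2 - 15*m - 18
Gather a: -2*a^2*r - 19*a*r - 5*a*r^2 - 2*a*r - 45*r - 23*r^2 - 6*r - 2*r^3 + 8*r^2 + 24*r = -2*a^2*r + a*(-5*r^2 - 21*r) - 2*r^3 - 15*r^2 - 27*r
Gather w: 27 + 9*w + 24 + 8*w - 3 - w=16*w + 48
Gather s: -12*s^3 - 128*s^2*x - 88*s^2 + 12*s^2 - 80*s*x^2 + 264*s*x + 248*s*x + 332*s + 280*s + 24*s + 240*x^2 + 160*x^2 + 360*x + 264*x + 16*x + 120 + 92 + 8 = -12*s^3 + s^2*(-128*x - 76) + s*(-80*x^2 + 512*x + 636) + 400*x^2 + 640*x + 220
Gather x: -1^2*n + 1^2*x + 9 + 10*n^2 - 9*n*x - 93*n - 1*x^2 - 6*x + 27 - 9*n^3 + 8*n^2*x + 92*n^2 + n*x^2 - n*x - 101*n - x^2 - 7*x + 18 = -9*n^3 + 102*n^2 - 195*n + x^2*(n - 2) + x*(8*n^2 - 10*n - 12) + 54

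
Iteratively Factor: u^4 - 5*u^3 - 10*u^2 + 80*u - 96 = (u - 3)*(u^3 - 2*u^2 - 16*u + 32) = (u - 3)*(u - 2)*(u^2 - 16) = (u - 3)*(u - 2)*(u + 4)*(u - 4)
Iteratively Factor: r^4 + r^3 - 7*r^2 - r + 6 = (r + 3)*(r^3 - 2*r^2 - r + 2) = (r - 2)*(r + 3)*(r^2 - 1) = (r - 2)*(r - 1)*(r + 3)*(r + 1)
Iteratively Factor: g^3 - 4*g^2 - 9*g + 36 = (g - 4)*(g^2 - 9) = (g - 4)*(g - 3)*(g + 3)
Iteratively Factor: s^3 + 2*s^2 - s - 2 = (s + 2)*(s^2 - 1) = (s + 1)*(s + 2)*(s - 1)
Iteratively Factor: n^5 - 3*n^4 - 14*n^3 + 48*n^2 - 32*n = (n - 4)*(n^4 + n^3 - 10*n^2 + 8*n) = n*(n - 4)*(n^3 + n^2 - 10*n + 8) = n*(n - 4)*(n + 4)*(n^2 - 3*n + 2) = n*(n - 4)*(n - 2)*(n + 4)*(n - 1)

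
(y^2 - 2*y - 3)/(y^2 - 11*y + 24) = (y + 1)/(y - 8)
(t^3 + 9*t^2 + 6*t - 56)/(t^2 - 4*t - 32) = (t^2 + 5*t - 14)/(t - 8)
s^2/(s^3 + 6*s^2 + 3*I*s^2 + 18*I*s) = s/(s^2 + 3*s*(2 + I) + 18*I)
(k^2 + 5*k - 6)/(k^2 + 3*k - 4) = (k + 6)/(k + 4)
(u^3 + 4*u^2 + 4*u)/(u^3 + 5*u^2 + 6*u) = (u + 2)/(u + 3)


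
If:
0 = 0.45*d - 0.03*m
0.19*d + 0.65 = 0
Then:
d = -3.42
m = -51.32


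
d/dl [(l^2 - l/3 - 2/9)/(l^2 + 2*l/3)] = (27*l^2 + 12*l + 4)/(3*l^2*(9*l^2 + 12*l + 4))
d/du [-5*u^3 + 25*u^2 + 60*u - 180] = -15*u^2 + 50*u + 60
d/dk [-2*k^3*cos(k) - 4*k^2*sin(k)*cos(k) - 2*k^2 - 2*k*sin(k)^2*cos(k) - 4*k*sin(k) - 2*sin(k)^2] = 2*k^3*sin(k) + 8*k^2*sin(k)^2 - 6*k^2*cos(k) - 4*k^2 + 6*k*sin(k)^3 - 8*k*sin(k)*cos(k) - 4*k*sin(k) - 4*k*cos(k) - 4*k - 2*sin(k)^2*cos(k) - 4*sin(k)*cos(k) - 4*sin(k)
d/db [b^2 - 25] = 2*b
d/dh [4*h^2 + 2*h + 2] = 8*h + 2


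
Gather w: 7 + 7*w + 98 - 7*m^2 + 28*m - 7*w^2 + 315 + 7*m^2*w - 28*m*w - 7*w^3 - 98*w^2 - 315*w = -7*m^2 + 28*m - 7*w^3 - 105*w^2 + w*(7*m^2 - 28*m - 308) + 420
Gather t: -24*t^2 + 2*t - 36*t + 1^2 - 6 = -24*t^2 - 34*t - 5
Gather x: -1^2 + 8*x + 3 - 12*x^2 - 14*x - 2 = -12*x^2 - 6*x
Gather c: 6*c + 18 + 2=6*c + 20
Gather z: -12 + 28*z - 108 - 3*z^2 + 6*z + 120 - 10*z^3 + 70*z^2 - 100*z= -10*z^3 + 67*z^2 - 66*z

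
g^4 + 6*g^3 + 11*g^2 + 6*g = g*(g + 1)*(g + 2)*(g + 3)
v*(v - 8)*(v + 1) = v^3 - 7*v^2 - 8*v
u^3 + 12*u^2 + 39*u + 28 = (u + 1)*(u + 4)*(u + 7)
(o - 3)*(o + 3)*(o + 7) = o^3 + 7*o^2 - 9*o - 63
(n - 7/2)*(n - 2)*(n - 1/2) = n^3 - 6*n^2 + 39*n/4 - 7/2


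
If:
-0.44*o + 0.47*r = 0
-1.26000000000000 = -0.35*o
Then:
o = 3.60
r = 3.37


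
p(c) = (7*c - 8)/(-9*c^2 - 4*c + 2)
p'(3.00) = 0.01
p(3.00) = -0.14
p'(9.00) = 0.01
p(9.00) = -0.07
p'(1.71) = -0.08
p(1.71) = -0.13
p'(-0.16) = 1.15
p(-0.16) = -3.78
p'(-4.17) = 0.09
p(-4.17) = 0.27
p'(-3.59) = 0.13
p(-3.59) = 0.33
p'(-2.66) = 0.31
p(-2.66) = 0.52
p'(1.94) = -0.04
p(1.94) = -0.14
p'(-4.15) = 0.09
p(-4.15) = 0.27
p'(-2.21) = 0.55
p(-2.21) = 0.71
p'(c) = (7*c - 8)*(18*c + 4)/(-9*c^2 - 4*c + 2)^2 + 7/(-9*c^2 - 4*c + 2)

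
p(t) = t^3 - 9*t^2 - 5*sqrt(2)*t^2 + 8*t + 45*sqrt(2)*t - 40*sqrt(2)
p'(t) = 3*t^2 - 18*t - 10*sqrt(2)*t + 8 + 45*sqrt(2)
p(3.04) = 40.79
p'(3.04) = 1.65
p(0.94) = -2.60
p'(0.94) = 44.08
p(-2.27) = -313.70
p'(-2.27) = 160.06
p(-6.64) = -1533.58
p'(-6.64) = 417.33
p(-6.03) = -1292.17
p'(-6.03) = 374.54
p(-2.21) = -304.18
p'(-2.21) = 157.33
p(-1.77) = -239.26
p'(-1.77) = 137.93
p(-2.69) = -385.04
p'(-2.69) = 179.81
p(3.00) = 40.71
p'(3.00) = 2.21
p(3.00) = 40.71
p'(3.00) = 2.21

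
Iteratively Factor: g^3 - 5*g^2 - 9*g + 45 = (g - 3)*(g^2 - 2*g - 15) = (g - 3)*(g + 3)*(g - 5)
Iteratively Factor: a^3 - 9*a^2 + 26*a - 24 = (a - 3)*(a^2 - 6*a + 8) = (a - 4)*(a - 3)*(a - 2)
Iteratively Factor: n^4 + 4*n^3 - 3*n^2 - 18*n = (n + 3)*(n^3 + n^2 - 6*n) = (n + 3)^2*(n^2 - 2*n) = n*(n + 3)^2*(n - 2)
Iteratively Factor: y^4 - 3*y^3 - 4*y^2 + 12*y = (y - 3)*(y^3 - 4*y) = y*(y - 3)*(y^2 - 4) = y*(y - 3)*(y - 2)*(y + 2)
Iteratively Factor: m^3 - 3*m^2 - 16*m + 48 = (m - 3)*(m^2 - 16) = (m - 4)*(m - 3)*(m + 4)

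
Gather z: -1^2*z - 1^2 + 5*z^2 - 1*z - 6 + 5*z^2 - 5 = 10*z^2 - 2*z - 12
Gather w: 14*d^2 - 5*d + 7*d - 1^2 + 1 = 14*d^2 + 2*d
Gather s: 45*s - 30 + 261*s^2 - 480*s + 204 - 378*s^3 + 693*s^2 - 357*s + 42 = -378*s^3 + 954*s^2 - 792*s + 216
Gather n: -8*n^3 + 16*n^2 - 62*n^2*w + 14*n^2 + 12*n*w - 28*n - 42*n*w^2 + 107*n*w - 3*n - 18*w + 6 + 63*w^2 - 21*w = -8*n^3 + n^2*(30 - 62*w) + n*(-42*w^2 + 119*w - 31) + 63*w^2 - 39*w + 6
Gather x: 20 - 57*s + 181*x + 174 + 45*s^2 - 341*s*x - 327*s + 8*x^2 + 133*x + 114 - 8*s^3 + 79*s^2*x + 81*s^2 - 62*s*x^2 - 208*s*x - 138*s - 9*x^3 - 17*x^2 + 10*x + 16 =-8*s^3 + 126*s^2 - 522*s - 9*x^3 + x^2*(-62*s - 9) + x*(79*s^2 - 549*s + 324) + 324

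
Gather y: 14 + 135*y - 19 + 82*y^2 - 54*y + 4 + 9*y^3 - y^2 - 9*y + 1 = 9*y^3 + 81*y^2 + 72*y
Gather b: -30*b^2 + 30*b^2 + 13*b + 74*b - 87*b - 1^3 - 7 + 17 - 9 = 0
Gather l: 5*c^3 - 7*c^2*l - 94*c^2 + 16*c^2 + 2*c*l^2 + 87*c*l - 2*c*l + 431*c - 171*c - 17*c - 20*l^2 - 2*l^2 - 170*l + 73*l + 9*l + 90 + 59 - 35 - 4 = 5*c^3 - 78*c^2 + 243*c + l^2*(2*c - 22) + l*(-7*c^2 + 85*c - 88) + 110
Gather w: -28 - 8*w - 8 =-8*w - 36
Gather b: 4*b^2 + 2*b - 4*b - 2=4*b^2 - 2*b - 2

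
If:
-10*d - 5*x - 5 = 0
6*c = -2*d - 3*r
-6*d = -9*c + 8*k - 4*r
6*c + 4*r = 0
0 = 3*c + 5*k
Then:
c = 0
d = 0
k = 0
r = 0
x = -1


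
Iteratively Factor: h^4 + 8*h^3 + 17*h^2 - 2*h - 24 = (h + 4)*(h^3 + 4*h^2 + h - 6) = (h + 2)*(h + 4)*(h^2 + 2*h - 3) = (h + 2)*(h + 3)*(h + 4)*(h - 1)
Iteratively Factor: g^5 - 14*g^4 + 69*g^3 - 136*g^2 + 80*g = (g - 4)*(g^4 - 10*g^3 + 29*g^2 - 20*g) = (g - 5)*(g - 4)*(g^3 - 5*g^2 + 4*g) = g*(g - 5)*(g - 4)*(g^2 - 5*g + 4) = g*(g - 5)*(g - 4)*(g - 1)*(g - 4)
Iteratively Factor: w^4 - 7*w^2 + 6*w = (w + 3)*(w^3 - 3*w^2 + 2*w) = w*(w + 3)*(w^2 - 3*w + 2) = w*(w - 1)*(w + 3)*(w - 2)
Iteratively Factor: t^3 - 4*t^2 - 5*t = (t - 5)*(t^2 + t) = t*(t - 5)*(t + 1)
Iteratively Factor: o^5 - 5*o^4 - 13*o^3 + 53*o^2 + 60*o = (o)*(o^4 - 5*o^3 - 13*o^2 + 53*o + 60) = o*(o - 4)*(o^3 - o^2 - 17*o - 15) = o*(o - 4)*(o + 1)*(o^2 - 2*o - 15) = o*(o - 5)*(o - 4)*(o + 1)*(o + 3)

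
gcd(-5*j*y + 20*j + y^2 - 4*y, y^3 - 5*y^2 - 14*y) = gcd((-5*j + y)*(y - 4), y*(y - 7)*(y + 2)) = 1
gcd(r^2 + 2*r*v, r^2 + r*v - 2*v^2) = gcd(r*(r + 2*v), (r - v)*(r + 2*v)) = r + 2*v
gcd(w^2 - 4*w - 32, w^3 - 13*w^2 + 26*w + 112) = w - 8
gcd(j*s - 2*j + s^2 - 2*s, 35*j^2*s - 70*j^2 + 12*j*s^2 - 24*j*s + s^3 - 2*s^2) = s - 2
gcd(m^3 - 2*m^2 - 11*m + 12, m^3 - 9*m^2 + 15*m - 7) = m - 1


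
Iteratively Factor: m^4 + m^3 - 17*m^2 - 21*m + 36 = (m + 3)*(m^3 - 2*m^2 - 11*m + 12) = (m + 3)^2*(m^2 - 5*m + 4) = (m - 1)*(m + 3)^2*(m - 4)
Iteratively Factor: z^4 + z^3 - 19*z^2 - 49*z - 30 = (z + 2)*(z^3 - z^2 - 17*z - 15) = (z - 5)*(z + 2)*(z^2 + 4*z + 3) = (z - 5)*(z + 2)*(z + 3)*(z + 1)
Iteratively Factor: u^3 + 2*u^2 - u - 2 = (u - 1)*(u^2 + 3*u + 2) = (u - 1)*(u + 1)*(u + 2)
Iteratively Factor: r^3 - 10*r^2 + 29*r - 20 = (r - 1)*(r^2 - 9*r + 20) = (r - 4)*(r - 1)*(r - 5)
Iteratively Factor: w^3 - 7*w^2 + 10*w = (w - 2)*(w^2 - 5*w) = (w - 5)*(w - 2)*(w)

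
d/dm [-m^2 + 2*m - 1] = 2 - 2*m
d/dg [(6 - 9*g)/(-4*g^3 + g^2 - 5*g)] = 3*(-24*g^3 + 27*g^2 - 4*g + 10)/(g^2*(16*g^4 - 8*g^3 + 41*g^2 - 10*g + 25))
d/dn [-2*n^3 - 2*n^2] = 2*n*(-3*n - 2)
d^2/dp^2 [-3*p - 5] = 0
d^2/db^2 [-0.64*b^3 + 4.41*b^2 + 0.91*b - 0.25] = 8.82 - 3.84*b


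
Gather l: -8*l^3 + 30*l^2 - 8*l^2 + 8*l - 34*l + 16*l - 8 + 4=-8*l^3 + 22*l^2 - 10*l - 4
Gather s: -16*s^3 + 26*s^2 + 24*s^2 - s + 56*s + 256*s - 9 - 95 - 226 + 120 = -16*s^3 + 50*s^2 + 311*s - 210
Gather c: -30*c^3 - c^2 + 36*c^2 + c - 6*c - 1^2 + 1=-30*c^3 + 35*c^2 - 5*c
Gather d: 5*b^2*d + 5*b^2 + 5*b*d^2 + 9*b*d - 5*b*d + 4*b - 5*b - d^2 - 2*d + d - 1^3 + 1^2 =5*b^2 - b + d^2*(5*b - 1) + d*(5*b^2 + 4*b - 1)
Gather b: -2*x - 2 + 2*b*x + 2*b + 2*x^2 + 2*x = b*(2*x + 2) + 2*x^2 - 2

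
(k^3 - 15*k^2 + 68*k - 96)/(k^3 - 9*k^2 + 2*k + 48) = (k - 4)/(k + 2)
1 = 1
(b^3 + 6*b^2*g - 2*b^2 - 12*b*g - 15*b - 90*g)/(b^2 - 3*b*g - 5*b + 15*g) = (b^2 + 6*b*g + 3*b + 18*g)/(b - 3*g)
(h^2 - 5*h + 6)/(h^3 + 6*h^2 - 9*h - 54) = (h - 2)/(h^2 + 9*h + 18)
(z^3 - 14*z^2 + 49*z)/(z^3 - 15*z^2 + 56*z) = (z - 7)/(z - 8)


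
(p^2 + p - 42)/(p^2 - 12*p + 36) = (p + 7)/(p - 6)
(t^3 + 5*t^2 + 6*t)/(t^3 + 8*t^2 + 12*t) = (t + 3)/(t + 6)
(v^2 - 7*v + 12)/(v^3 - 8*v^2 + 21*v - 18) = (v - 4)/(v^2 - 5*v + 6)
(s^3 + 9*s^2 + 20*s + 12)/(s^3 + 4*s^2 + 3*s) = (s^2 + 8*s + 12)/(s*(s + 3))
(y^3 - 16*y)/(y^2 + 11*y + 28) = y*(y - 4)/(y + 7)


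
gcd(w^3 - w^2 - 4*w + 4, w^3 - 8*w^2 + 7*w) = w - 1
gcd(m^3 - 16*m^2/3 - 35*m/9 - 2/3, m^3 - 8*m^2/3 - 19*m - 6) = m^2 - 17*m/3 - 2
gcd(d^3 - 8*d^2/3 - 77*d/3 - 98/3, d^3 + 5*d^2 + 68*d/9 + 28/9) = d^2 + 13*d/3 + 14/3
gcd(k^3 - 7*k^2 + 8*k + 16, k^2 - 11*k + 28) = k - 4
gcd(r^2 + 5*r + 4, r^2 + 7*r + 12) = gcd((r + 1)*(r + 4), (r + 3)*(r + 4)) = r + 4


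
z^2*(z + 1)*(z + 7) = z^4 + 8*z^3 + 7*z^2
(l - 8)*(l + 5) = l^2 - 3*l - 40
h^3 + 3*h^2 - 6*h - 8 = (h - 2)*(h + 1)*(h + 4)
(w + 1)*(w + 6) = w^2 + 7*w + 6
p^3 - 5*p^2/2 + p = p*(p - 2)*(p - 1/2)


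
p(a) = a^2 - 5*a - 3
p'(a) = 2*a - 5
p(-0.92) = 2.45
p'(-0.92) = -6.84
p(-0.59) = 0.30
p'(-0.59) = -6.18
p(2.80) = -9.16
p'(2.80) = 0.60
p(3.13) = -8.85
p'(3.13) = 1.26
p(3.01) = -8.99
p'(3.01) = 1.02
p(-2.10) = 11.91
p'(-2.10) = -9.20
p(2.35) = -9.23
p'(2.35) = -0.30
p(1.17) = -7.48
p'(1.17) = -2.66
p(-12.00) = 201.00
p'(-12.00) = -29.00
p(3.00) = -9.00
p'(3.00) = 1.00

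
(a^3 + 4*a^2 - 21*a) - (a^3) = 4*a^2 - 21*a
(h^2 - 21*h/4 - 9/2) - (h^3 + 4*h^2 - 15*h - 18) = -h^3 - 3*h^2 + 39*h/4 + 27/2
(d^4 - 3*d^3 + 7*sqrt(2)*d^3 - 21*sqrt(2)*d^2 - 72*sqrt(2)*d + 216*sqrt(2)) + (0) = d^4 - 3*d^3 + 7*sqrt(2)*d^3 - 21*sqrt(2)*d^2 - 72*sqrt(2)*d + 216*sqrt(2)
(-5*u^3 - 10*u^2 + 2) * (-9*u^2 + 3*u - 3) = 45*u^5 + 75*u^4 - 15*u^3 + 12*u^2 + 6*u - 6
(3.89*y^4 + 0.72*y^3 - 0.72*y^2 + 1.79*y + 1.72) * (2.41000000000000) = 9.3749*y^4 + 1.7352*y^3 - 1.7352*y^2 + 4.3139*y + 4.1452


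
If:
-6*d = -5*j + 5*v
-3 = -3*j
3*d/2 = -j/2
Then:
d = -1/3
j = 1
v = 7/5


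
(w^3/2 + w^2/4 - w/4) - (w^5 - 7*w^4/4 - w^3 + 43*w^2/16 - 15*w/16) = -w^5 + 7*w^4/4 + 3*w^3/2 - 39*w^2/16 + 11*w/16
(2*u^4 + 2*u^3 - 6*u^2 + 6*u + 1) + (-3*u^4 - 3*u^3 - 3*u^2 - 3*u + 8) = -u^4 - u^3 - 9*u^2 + 3*u + 9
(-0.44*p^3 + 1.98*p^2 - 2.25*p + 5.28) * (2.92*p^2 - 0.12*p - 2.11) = -1.2848*p^5 + 5.8344*p^4 - 5.8792*p^3 + 11.5098*p^2 + 4.1139*p - 11.1408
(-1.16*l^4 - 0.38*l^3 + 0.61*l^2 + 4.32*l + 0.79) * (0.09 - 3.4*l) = 3.944*l^5 + 1.1876*l^4 - 2.1082*l^3 - 14.6331*l^2 - 2.2972*l + 0.0711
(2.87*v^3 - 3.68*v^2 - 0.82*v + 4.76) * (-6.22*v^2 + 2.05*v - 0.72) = -17.8514*v^5 + 28.7731*v^4 - 4.51*v^3 - 28.6386*v^2 + 10.3484*v - 3.4272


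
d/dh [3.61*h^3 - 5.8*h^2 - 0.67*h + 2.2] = 10.83*h^2 - 11.6*h - 0.67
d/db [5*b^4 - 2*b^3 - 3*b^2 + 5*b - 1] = 20*b^3 - 6*b^2 - 6*b + 5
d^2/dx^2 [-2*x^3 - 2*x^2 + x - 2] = -12*x - 4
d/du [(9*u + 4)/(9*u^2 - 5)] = 9*(9*u^2 - 2*u*(9*u + 4) - 5)/(9*u^2 - 5)^2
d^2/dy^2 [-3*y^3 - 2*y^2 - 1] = -18*y - 4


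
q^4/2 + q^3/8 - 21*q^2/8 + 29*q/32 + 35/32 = (q/2 + 1/4)*(q - 7/4)*(q - 1)*(q + 5/2)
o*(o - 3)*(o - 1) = o^3 - 4*o^2 + 3*o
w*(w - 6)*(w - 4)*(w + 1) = w^4 - 9*w^3 + 14*w^2 + 24*w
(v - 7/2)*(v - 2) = v^2 - 11*v/2 + 7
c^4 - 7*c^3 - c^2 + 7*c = c*(c - 7)*(c - 1)*(c + 1)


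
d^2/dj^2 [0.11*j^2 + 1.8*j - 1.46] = 0.220000000000000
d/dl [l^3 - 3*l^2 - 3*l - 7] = 3*l^2 - 6*l - 3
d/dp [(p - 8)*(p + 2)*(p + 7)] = 3*p^2 + 2*p - 58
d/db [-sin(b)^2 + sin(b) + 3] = -sin(2*b) + cos(b)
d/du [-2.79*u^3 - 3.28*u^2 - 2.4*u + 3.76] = -8.37*u^2 - 6.56*u - 2.4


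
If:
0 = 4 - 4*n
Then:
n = 1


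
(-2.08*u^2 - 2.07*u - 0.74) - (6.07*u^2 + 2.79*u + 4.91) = -8.15*u^2 - 4.86*u - 5.65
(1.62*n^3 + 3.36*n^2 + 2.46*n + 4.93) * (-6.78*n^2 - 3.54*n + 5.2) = -10.9836*n^5 - 28.5156*n^4 - 20.1492*n^3 - 24.6618*n^2 - 4.6602*n + 25.636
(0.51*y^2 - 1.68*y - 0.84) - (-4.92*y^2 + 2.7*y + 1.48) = 5.43*y^2 - 4.38*y - 2.32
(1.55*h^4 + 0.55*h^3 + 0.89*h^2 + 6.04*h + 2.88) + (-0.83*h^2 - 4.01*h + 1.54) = 1.55*h^4 + 0.55*h^3 + 0.0600000000000001*h^2 + 2.03*h + 4.42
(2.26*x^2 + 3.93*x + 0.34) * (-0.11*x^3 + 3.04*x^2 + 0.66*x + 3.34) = -0.2486*x^5 + 6.4381*x^4 + 13.4014*x^3 + 11.1758*x^2 + 13.3506*x + 1.1356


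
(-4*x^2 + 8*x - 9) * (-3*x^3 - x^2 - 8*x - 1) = 12*x^5 - 20*x^4 + 51*x^3 - 51*x^2 + 64*x + 9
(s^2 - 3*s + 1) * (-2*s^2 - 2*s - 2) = -2*s^4 + 4*s^3 + 2*s^2 + 4*s - 2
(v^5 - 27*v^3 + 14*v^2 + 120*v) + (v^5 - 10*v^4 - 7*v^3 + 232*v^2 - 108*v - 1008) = 2*v^5 - 10*v^4 - 34*v^3 + 246*v^2 + 12*v - 1008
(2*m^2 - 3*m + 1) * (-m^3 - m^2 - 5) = -2*m^5 + m^4 + 2*m^3 - 11*m^2 + 15*m - 5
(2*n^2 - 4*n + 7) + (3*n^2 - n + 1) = 5*n^2 - 5*n + 8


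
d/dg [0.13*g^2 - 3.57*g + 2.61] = 0.26*g - 3.57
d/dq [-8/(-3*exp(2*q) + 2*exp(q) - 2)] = (16 - 48*exp(q))*exp(q)/(3*exp(2*q) - 2*exp(q) + 2)^2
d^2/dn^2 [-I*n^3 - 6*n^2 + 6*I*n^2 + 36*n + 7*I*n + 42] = -6*I*n - 12 + 12*I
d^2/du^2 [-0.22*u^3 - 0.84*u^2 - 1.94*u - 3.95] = -1.32*u - 1.68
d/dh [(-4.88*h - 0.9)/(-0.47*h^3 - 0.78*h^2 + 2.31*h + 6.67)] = (2.2936*h^3 + 3.8064*h^2 - 11.2728*h - (4.88*h + 0.9)*(1.41*h^2 + 1.56*h - 2.31) - 32.5496)/(0.47*h^3 + 0.78*h^2 - 2.31*h - 6.67)^2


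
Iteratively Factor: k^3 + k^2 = (k + 1)*(k^2) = k*(k + 1)*(k)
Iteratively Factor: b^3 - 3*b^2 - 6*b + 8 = (b - 1)*(b^2 - 2*b - 8) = (b - 1)*(b + 2)*(b - 4)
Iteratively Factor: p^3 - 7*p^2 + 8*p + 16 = (p + 1)*(p^2 - 8*p + 16) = (p - 4)*(p + 1)*(p - 4)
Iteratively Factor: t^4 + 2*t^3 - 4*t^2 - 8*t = (t + 2)*(t^3 - 4*t) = (t - 2)*(t + 2)*(t^2 + 2*t) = (t - 2)*(t + 2)^2*(t)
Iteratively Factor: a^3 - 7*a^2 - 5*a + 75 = (a + 3)*(a^2 - 10*a + 25) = (a - 5)*(a + 3)*(a - 5)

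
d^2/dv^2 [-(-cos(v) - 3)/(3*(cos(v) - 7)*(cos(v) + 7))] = (-12*(1 - cos(v)^2)^2 - cos(v)^5 - 292*cos(v)^3 - 594*cos(v)^2 - 2107*cos(v) + 306)/(3*(cos(v) - 7)^3*(cos(v) + 7)^3)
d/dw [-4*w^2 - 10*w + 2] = -8*w - 10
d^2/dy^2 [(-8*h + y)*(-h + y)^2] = -20*h + 6*y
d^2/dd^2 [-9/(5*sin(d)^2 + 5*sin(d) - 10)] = 9*(4*sin(d)^3 + 7*sin(d)^2 + 10*sin(d) + 6)/(5*(sin(d) - 1)^2*(sin(d) + 2)^3)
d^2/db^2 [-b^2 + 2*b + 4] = -2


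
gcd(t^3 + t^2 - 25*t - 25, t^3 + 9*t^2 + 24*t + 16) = t + 1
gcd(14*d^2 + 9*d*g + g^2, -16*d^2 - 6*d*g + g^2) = 2*d + g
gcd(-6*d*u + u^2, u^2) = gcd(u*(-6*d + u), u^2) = u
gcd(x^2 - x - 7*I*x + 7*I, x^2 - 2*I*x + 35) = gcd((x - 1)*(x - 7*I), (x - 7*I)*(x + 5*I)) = x - 7*I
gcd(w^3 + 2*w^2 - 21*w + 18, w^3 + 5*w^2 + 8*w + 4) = 1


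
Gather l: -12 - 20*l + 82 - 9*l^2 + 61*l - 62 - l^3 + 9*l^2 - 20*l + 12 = -l^3 + 21*l + 20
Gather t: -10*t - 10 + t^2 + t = t^2 - 9*t - 10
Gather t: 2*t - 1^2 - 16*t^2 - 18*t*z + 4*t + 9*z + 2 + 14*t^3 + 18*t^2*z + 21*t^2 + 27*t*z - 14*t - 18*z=14*t^3 + t^2*(18*z + 5) + t*(9*z - 8) - 9*z + 1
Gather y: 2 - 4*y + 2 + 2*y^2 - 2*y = 2*y^2 - 6*y + 4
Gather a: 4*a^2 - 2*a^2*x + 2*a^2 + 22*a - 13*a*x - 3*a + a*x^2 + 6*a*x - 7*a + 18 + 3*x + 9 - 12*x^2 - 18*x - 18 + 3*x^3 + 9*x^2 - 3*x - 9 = a^2*(6 - 2*x) + a*(x^2 - 7*x + 12) + 3*x^3 - 3*x^2 - 18*x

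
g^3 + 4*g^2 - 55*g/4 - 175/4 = (g - 7/2)*(g + 5/2)*(g + 5)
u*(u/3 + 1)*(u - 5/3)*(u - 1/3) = u^4/3 + u^3/3 - 49*u^2/27 + 5*u/9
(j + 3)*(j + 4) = j^2 + 7*j + 12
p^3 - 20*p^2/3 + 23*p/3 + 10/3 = (p - 5)*(p - 2)*(p + 1/3)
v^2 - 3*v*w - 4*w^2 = (v - 4*w)*(v + w)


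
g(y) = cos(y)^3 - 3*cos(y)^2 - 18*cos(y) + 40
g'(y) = -3*sin(y)*cos(y)^2 + 6*sin(y)*cos(y) + 18*sin(y)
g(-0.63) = 24.02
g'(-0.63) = -12.31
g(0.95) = 28.71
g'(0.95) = 16.65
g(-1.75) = 43.11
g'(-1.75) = -16.57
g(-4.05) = 49.70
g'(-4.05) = 10.39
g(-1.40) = 36.86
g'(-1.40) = -18.66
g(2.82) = 53.52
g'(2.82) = 3.04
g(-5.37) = 28.11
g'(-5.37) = 16.26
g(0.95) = 28.71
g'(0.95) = 16.65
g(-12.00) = 23.28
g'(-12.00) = 11.23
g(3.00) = 53.91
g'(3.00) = 1.29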